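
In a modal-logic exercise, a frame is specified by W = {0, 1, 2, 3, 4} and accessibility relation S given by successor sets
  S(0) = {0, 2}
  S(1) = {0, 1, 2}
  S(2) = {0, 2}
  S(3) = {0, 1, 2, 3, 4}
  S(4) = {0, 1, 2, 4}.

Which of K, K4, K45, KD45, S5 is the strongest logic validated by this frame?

K4

Transitive (axiom 4): yes — every two-step S-path is closed by a direct edge.
Euclidean (axiom 5): no — 3 S 0 and 3 S 1, but not 0 S 1.
Serial (axiom D): yes — every world has a successor (e.g. 0 S 0).
Reflexive (axiom T): yes — every world is S-related to itself.
So F validates K, K4; K45 would additionally require S to be Euclidean. The strongest is K4.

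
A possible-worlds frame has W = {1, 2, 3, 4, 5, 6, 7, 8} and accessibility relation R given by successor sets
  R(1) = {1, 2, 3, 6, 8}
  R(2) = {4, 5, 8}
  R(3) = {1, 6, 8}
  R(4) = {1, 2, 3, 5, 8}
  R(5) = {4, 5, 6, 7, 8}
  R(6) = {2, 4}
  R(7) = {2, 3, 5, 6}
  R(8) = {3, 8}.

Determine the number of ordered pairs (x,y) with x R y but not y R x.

16

Enumerating: (1,2), (1,6), (1,8), (2,5), (2,8), (3,6), (4,1), (4,3), (4,8), (5,6), (5,8), (6,2), (6,4), (7,2), (7,3), (7,6).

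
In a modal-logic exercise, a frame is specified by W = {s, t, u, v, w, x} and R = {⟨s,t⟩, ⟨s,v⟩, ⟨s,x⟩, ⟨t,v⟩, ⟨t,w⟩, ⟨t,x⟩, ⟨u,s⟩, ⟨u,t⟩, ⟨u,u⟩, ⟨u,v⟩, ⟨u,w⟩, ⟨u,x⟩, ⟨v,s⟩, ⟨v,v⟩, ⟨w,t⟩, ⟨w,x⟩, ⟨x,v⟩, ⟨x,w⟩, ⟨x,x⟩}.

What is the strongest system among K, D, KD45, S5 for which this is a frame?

D

Serial (axiom D): yes — every world has a successor (e.g. s R t).
Euclidean (axiom 5): no — s R v and s R t, but not v R t.
Transitive (axiom 4): no — s R t and t R w, but not s R w.
Reflexive (axiom T): no — s is not related to itself.
So F validates K, D; KD45 would additionally require R to be Euclidean and transitive. The strongest is D.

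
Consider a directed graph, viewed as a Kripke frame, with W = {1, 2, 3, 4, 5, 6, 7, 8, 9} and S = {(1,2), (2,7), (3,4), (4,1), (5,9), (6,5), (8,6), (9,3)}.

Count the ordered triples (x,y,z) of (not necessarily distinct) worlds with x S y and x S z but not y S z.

Enumerating: (1,2,2), (2,7,7), (3,4,4), (4,1,1), (5,9,9), (6,5,5), (8,6,6), (9,3,3).

8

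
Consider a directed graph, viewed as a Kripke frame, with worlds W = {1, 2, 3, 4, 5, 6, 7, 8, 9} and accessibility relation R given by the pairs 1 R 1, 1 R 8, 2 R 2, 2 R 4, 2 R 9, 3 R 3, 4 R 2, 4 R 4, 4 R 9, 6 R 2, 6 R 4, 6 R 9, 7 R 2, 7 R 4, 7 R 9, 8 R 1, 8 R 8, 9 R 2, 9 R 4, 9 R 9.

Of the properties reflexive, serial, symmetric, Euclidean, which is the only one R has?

Reflexive: no — 5 is not related to itself.
Serial: no — 5 has no R-successor.
Symmetric: no — 6 R 2 but not 2 R 6.
Euclidean: yes — any two successors of a common world are R-related.
Only Euclidean holds.

Euclidean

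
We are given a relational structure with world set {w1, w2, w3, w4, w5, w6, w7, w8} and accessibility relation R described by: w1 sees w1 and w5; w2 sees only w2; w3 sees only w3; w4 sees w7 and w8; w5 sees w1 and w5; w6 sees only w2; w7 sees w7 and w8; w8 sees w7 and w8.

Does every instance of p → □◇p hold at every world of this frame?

By correspondence theory, B is valid on a frame iff R is symmetric.
Symmetric: no — w4 R w7 but not w7 R w4.

No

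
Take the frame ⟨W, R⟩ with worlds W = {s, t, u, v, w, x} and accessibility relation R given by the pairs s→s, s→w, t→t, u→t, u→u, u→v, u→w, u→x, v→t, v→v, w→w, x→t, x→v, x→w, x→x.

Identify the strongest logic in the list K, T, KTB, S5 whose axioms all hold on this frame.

T

Reflexive (axiom T): yes — every world is R-related to itself.
Symmetric (axiom B): no — s R w but not w R s.
Euclidean (axiom 5): no — u R t and u R v, but not t R v.
So F validates K, T; KTB would additionally require R to be symmetric. The strongest is T.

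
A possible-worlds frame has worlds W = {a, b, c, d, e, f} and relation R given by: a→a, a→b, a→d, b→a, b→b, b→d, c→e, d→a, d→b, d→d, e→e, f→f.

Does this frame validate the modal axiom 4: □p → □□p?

The schema 4 characterises exactly the transitive frames.
Transitive: yes — every two-step R-path is closed by a direct edge.

Yes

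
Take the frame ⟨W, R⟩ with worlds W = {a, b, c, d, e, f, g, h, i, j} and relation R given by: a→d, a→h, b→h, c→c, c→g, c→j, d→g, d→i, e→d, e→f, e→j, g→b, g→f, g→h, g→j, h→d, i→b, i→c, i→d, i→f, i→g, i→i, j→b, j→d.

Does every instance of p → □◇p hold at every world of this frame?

By correspondence theory, B is valid on a frame iff R is symmetric.
Symmetric: no — a R d but not d R a.

No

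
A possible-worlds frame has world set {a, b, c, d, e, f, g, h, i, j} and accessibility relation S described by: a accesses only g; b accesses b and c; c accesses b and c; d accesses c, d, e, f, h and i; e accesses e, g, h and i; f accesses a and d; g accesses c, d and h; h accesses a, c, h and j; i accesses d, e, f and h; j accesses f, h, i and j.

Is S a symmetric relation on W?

No

Symmetric: no — a S g but not g S a.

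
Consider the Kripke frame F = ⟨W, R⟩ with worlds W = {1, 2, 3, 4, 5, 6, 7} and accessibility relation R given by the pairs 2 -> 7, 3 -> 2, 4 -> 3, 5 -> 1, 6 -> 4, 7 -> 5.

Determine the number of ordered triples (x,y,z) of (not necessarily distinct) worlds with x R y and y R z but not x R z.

Enumerating: (2,7,5), (3,2,7), (4,3,2), (6,4,3), (7,5,1).

5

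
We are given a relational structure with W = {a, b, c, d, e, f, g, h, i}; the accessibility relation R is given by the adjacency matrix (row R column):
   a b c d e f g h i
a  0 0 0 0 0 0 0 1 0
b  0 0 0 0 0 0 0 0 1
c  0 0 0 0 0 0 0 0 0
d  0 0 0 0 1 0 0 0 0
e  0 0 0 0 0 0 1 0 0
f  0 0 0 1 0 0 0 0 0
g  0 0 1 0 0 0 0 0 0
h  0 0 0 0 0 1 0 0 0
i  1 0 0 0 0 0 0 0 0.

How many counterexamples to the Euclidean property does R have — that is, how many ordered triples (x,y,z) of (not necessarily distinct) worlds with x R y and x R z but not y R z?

Enumerating: (a,h,h), (b,i,i), (d,e,e), (e,g,g), (f,d,d), (g,c,c), (h,f,f), (i,a,a).

8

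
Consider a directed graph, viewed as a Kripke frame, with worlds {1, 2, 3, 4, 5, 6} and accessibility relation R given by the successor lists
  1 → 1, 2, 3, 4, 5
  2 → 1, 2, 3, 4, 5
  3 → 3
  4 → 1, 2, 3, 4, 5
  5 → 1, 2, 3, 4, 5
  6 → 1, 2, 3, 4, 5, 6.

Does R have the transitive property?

Yes

Transitive: yes — every two-step R-path is closed by a direct edge.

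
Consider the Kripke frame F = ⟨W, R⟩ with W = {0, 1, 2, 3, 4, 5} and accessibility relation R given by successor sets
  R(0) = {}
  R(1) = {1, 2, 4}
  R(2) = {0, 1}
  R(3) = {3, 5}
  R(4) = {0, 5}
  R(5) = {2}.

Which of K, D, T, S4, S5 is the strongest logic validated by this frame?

K

Serial (axiom D): no — 0 has no R-successor.
Reflexive (axiom T): no — 0 is not related to itself.
Transitive (axiom 4): no — 1 R 2 and 2 R 0, but not 1 R 0.
Euclidean (axiom 5): no — 1 R 2 and 1 R 4, but not 2 R 4.
So F validates K; D would additionally require R to be serial. The strongest is K.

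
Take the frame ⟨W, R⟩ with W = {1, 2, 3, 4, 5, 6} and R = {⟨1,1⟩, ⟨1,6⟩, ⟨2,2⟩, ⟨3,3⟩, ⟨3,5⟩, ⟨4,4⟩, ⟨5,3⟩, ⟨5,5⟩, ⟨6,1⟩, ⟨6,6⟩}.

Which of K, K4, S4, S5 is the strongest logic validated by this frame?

Transitive (axiom 4): yes — every two-step R-path is closed by a direct edge.
Reflexive (axiom T): yes — every world is R-related to itself.
Euclidean (axiom 5): yes — any two successors of a common world are R-related.
So F validates K, K4, S4, S5. The strongest is S5.

S5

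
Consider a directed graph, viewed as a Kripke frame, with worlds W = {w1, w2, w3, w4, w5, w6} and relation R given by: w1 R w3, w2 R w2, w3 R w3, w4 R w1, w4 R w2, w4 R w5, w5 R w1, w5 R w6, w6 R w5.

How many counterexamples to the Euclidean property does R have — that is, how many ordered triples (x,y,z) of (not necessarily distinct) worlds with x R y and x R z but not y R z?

Enumerating: (w4,w1,w1), (w4,w1,w2), (w4,w1,w5), (w4,w2,w1), (w4,w2,w5), (w4,w5,w2), (w4,w5,w5), (w5,w1,w1), (w5,w1,w6), (w5,w6,w1), (w5,w6,w6), (w6,w5,w5).

12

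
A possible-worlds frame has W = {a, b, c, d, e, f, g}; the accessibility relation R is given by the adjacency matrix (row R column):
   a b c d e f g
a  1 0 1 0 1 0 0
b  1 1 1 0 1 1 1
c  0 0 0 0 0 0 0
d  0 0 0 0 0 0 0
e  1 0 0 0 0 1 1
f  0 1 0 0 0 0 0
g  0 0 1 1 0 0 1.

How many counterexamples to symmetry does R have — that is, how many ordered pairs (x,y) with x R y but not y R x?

Enumerating: (a,c), (b,a), (b,c), (b,e), (b,g), (e,f), (e,g), (g,c), (g,d).

9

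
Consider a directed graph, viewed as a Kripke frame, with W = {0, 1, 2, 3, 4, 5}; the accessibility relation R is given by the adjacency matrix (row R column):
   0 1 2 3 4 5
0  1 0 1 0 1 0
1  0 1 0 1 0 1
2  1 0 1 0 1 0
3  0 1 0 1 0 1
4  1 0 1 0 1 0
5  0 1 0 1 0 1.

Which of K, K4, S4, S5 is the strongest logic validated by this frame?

Transitive (axiom 4): yes — every two-step R-path is closed by a direct edge.
Reflexive (axiom T): yes — every world is R-related to itself.
Euclidean (axiom 5): yes — any two successors of a common world are R-related.
So F validates K, K4, S4, S5. The strongest is S5.

S5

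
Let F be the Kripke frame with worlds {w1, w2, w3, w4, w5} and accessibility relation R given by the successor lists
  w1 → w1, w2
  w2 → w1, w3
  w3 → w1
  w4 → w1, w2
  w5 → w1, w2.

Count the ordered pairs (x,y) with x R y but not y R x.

Enumerating: (w2,w3), (w3,w1), (w4,w1), (w4,w2), (w5,w1), (w5,w2).

6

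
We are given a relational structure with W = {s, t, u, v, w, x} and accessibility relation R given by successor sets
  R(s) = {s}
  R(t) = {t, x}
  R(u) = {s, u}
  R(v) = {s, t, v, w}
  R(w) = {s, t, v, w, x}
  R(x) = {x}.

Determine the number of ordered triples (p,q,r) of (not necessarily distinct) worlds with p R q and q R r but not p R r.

2

Enumerating: (v,t,x), (v,w,x).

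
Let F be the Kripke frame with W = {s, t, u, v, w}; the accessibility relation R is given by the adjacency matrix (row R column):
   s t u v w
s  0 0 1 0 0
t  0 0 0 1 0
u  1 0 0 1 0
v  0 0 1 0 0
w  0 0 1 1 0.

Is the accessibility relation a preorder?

Reflexive: no — s is not related to itself.
Transitive: no — s R u and u R v, but not s R v.
So R is not a preorder.

No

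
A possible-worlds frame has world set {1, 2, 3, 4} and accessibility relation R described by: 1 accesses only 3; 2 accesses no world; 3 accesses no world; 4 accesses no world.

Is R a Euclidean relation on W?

No

Euclidean: no — 1 R 3 and 1 R 3, but not 3 R 3.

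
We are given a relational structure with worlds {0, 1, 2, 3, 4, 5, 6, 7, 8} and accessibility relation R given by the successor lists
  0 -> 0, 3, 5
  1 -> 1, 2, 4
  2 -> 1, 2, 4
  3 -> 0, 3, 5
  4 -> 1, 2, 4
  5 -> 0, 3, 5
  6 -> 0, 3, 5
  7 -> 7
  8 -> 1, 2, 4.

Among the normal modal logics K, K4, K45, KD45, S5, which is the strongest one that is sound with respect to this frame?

Transitive (axiom 4): yes — every two-step R-path is closed by a direct edge.
Euclidean (axiom 5): yes — any two successors of a common world are R-related.
Serial (axiom D): yes — every world has a successor (e.g. 0 R 0).
Reflexive (axiom T): no — 6 is not related to itself.
So F validates K, K4, K45, KD45; S5 would additionally require R to be reflexive. The strongest is KD45.

KD45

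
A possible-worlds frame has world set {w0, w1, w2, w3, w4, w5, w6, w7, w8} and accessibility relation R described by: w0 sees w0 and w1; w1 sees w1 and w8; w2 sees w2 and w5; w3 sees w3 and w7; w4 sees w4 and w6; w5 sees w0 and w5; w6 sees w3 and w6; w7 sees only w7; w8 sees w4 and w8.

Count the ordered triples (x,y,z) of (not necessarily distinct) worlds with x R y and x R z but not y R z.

8

Enumerating: (w0,w1,w0), (w1,w8,w1), (w2,w5,w2), (w3,w7,w3), (w4,w6,w4), (w5,w0,w5), (w6,w3,w6), (w8,w4,w8).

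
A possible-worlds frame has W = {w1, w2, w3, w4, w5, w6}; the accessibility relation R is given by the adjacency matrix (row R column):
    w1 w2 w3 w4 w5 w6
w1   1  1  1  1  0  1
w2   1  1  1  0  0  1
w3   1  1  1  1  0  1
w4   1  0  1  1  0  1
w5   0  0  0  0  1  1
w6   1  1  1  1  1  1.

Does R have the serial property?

Serial: yes — every world has a successor (e.g. w1 R w1).

Yes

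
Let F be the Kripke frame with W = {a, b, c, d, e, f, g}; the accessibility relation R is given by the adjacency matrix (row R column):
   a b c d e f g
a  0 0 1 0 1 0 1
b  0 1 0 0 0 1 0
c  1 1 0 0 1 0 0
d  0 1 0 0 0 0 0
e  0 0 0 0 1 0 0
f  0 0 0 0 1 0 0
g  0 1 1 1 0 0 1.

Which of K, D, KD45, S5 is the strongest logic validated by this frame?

D

Serial (axiom D): yes — every world has a successor (e.g. a R c).
Euclidean (axiom 5): no — a R c and a R g, but not c R g.
Transitive (axiom 4): no — a R c and c R b, but not a R b.
Reflexive (axiom T): no — a is not related to itself.
So F validates K, D; KD45 would additionally require R to be Euclidean and transitive. The strongest is D.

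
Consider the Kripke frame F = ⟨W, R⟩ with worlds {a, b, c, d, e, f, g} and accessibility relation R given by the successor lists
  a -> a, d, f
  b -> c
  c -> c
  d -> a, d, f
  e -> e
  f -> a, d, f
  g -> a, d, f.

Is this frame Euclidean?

Yes

Euclidean: yes — any two successors of a common world are R-related.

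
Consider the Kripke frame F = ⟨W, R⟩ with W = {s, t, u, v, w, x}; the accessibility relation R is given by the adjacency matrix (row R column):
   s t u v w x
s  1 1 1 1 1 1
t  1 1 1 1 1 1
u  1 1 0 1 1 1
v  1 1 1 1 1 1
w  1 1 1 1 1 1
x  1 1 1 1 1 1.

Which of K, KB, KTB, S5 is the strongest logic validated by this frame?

Symmetric (axiom B): yes — every pair in R has its reverse in R.
Reflexive (axiom T): no — u is not related to itself.
Euclidean (axiom 5): no — s R u and s R u, but not u R u.
So F validates K, KB; KTB would additionally require R to be reflexive. The strongest is KB.

KB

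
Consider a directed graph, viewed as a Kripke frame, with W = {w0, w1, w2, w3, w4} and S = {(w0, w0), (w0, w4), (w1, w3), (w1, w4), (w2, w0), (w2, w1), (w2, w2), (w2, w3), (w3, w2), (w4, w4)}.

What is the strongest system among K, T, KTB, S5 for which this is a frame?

Reflexive (axiom T): no — w1 is not related to itself.
Symmetric (axiom B): no — w0 S w4 but not w4 S w0.
Euclidean (axiom 5): no — w1 S w3 and w1 S w4, but not w3 S w4.
So F validates K; T would additionally require S to be reflexive. The strongest is K.

K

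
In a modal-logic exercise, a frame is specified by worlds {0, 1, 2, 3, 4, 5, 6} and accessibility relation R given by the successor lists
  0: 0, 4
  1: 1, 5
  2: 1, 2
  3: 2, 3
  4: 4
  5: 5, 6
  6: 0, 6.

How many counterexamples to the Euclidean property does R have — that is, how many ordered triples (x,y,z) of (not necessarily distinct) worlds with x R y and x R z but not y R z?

6

Enumerating: (0,4,0), (1,5,1), (2,1,2), (3,2,3), (5,6,5), (6,0,6).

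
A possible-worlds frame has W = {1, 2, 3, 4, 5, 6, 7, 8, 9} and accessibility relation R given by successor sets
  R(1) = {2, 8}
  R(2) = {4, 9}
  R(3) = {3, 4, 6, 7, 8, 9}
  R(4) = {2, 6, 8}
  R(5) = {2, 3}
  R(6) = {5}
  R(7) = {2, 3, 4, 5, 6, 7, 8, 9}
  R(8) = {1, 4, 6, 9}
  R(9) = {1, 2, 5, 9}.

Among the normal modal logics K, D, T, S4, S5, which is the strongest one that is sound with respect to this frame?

D

Serial (axiom D): yes — every world has a successor (e.g. 1 R 2).
Reflexive (axiom T): no — 1 is not related to itself.
Transitive (axiom 4): no — 1 R 2 and 2 R 4, but not 1 R 4.
Euclidean (axiom 5): no — 1 R 2 and 1 R 8, but not 2 R 8.
So F validates K, D; T would additionally require R to be reflexive. The strongest is D.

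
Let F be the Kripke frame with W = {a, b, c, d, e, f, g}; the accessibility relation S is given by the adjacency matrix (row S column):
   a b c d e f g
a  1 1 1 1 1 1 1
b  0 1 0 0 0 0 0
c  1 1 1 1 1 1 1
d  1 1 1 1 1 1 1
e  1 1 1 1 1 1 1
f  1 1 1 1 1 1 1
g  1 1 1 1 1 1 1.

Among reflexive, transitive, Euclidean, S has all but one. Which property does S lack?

Reflexive: yes — every world is S-related to itself.
Transitive: yes — every two-step S-path is closed by a direct edge.
Euclidean: no — a S b and a S c, but not b S c.
Only Euclidean fails.

Euclidean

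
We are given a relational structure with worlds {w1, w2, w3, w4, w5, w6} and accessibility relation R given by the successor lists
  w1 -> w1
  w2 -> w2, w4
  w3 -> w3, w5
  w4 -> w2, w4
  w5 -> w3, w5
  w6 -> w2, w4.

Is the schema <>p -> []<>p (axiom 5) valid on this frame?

Yes

By correspondence theory, 5 is valid on a frame iff R is Euclidean.
Euclidean: yes — any two successors of a common world are R-related.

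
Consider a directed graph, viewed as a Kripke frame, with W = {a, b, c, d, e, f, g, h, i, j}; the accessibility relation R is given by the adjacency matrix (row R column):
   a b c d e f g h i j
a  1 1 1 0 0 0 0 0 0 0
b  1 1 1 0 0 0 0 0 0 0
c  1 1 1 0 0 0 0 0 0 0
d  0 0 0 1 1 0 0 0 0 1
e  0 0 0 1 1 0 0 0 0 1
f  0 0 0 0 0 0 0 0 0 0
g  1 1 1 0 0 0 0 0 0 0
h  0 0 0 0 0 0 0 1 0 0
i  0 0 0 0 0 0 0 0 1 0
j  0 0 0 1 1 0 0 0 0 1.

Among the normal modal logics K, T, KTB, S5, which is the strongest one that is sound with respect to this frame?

K

Reflexive (axiom T): no — f is not related to itself.
Symmetric (axiom B): no — g R a but not a R g.
Euclidean (axiom 5): yes — any two successors of a common world are R-related.
So F validates K; T would additionally require R to be reflexive. The strongest is K.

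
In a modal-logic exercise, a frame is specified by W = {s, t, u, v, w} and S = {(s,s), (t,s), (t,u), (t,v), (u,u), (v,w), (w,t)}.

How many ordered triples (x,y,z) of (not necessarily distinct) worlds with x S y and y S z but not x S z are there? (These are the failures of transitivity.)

5

Enumerating: (t,v,w), (v,w,t), (w,t,s), (w,t,u), (w,t,v).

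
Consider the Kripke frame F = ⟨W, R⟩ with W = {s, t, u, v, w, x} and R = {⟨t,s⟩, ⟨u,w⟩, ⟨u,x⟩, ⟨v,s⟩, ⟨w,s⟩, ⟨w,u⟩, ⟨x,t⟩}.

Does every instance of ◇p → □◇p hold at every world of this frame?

By correspondence theory, 5 is valid on a frame iff R is Euclidean.
Euclidean: no — u R w and u R x, but not w R x.

No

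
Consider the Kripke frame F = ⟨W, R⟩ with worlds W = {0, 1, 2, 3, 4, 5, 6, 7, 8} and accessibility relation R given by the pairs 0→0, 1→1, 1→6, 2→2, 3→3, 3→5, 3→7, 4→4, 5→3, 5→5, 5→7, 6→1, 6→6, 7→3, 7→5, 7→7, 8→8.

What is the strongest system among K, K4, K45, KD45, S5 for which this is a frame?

S5

Transitive (axiom 4): yes — every two-step R-path is closed by a direct edge.
Euclidean (axiom 5): yes — any two successors of a common world are R-related.
Serial (axiom D): yes — every world has a successor (e.g. 0 R 0).
Reflexive (axiom T): yes — every world is R-related to itself.
So F validates K, K4, K45, KD45, S5. The strongest is S5.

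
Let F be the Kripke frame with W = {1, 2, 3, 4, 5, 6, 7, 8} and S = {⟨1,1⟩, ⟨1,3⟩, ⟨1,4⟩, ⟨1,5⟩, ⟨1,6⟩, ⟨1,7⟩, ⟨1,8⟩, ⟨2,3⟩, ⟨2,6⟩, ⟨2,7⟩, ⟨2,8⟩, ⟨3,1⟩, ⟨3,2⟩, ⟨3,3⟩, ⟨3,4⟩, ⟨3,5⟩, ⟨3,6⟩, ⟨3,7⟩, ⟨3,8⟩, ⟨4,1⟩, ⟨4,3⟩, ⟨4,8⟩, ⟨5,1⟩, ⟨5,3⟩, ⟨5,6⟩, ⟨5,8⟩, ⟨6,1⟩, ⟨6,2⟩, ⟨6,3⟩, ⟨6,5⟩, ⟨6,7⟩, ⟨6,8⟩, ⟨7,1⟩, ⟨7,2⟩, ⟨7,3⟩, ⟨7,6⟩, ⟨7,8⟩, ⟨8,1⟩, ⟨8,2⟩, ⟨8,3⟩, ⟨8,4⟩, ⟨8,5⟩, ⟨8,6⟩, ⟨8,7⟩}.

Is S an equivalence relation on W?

No

Reflexive: no — 2 is not related to itself.
Symmetric: yes — every pair in S has its reverse in S.
Transitive: no — 1 S 3 and 3 S 2, but not 1 S 2.
So S is not an equivalence relation.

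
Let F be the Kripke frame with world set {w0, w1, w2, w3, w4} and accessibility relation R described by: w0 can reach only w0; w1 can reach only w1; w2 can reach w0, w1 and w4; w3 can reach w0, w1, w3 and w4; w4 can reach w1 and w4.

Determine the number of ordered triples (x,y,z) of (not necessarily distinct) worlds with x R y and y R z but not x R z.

0

R is transitive; there are no such tuples.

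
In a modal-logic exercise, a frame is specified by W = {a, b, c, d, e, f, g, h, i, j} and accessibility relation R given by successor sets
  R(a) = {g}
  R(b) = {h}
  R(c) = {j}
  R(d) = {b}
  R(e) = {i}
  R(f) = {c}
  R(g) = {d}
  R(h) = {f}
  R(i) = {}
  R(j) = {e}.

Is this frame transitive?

Transitive: no — a R g and g R d, but not a R d.

No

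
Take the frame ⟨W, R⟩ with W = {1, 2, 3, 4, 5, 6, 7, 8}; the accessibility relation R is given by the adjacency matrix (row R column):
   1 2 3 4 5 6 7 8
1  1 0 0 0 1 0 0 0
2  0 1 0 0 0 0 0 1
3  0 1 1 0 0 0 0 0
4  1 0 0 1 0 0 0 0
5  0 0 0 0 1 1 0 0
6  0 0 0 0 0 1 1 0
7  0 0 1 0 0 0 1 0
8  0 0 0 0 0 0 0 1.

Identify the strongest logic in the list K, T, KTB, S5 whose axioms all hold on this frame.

T

Reflexive (axiom T): yes — every world is R-related to itself.
Symmetric (axiom B): no — 1 R 5 but not 5 R 1.
Euclidean (axiom 5): no — 1 R 5 and 1 R 1, but not 5 R 1.
So F validates K, T; KTB would additionally require R to be symmetric. The strongest is T.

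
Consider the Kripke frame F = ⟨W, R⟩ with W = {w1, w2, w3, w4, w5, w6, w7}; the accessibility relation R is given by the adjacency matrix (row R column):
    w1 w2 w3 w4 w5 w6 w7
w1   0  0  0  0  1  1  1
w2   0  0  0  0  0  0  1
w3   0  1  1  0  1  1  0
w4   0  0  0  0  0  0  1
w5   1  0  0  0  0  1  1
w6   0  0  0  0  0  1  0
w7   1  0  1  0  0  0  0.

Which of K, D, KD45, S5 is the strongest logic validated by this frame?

Serial (axiom D): yes — every world has a successor (e.g. w1 R w5).
Euclidean (axiom 5): no — w1 R w6 and w1 R w5, but not w6 R w5.
Transitive (axiom 4): no — w1 R w7 and w7 R w3, but not w1 R w3.
Reflexive (axiom T): no — w1 is not related to itself.
So F validates K, D; KD45 would additionally require R to be Euclidean and transitive. The strongest is D.

D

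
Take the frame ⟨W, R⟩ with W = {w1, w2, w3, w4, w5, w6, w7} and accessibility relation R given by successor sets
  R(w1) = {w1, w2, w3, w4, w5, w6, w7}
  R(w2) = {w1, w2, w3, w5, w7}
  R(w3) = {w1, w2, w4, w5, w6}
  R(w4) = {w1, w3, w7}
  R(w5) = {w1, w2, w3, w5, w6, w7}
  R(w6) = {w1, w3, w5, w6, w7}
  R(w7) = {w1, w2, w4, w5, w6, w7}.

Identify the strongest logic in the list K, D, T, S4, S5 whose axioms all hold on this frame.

D

Serial (axiom D): yes — every world has a successor (e.g. w1 R w1).
Reflexive (axiom T): no — w3 is not related to itself.
Transitive (axiom 4): no — w2 R w1 and w1 R w4, but not w2 R w4.
Euclidean (axiom 5): no — w1 R w2 and w1 R w4, but not w2 R w4.
So F validates K, D; T would additionally require R to be reflexive. The strongest is D.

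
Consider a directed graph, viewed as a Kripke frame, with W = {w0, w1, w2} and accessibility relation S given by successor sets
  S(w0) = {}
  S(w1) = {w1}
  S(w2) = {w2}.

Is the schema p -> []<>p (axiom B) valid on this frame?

The schema B characterises exactly the symmetric frames.
Symmetric: yes — every pair in S has its reverse in S.

Yes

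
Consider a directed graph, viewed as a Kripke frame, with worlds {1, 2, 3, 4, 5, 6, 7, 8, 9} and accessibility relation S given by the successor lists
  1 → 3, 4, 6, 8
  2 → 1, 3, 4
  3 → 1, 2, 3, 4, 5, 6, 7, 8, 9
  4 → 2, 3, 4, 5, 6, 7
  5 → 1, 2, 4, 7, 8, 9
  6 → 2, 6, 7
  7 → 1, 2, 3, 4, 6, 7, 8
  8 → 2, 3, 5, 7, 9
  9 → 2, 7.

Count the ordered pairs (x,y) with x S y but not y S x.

Enumerating: (1,4), (1,6), (1,8), (2,1), (3,5), (3,6), (3,9), (4,6), (5,1), (5,2), (5,7), (5,9), … and 7 more.
Total: 19.

19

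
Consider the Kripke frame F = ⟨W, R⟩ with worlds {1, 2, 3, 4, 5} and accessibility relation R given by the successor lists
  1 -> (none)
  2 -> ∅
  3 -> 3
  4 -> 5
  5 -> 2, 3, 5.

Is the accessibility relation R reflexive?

No

Reflexive: no — 1 is not related to itself.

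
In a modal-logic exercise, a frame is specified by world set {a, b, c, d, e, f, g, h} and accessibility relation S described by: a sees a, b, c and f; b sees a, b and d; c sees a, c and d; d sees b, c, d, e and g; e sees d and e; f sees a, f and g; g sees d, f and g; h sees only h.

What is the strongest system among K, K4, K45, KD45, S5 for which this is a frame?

K

Transitive (axiom 4): no — a S b and b S d, but not a S d.
Euclidean (axiom 5): no — a S b and a S c, but not b S c.
Serial (axiom D): yes — every world has a successor (e.g. a S a).
Reflexive (axiom T): yes — every world is S-related to itself.
So F validates K; K4 would additionally require S to be transitive. The strongest is K.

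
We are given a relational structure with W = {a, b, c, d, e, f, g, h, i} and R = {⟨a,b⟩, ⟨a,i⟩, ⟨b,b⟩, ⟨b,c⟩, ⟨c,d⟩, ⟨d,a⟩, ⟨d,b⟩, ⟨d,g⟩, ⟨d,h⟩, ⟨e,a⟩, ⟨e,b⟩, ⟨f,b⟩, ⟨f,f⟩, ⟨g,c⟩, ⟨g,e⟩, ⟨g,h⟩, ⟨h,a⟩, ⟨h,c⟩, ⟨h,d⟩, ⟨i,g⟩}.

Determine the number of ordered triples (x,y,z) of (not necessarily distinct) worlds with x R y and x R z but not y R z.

Enumerating: (a,b,i), (a,i,b), (a,i,i), (b,c,b), (b,c,c), (c,d,d), (d,a,a), (d,a,g), (d,a,h), (d,b,a), (d,b,g), (d,b,h), … and 25 more.
Total: 37.

37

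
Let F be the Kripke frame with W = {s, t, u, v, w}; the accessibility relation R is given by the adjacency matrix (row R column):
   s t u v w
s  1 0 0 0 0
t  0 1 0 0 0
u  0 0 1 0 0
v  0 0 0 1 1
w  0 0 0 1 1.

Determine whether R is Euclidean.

Euclidean: yes — any two successors of a common world are R-related.

Yes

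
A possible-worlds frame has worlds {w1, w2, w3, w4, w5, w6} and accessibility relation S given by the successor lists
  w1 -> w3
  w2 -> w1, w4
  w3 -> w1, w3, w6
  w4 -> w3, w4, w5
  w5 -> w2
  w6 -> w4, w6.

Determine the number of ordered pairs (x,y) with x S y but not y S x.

7

Enumerating: (w2,w1), (w2,w4), (w3,w6), (w4,w3), (w4,w5), (w5,w2), (w6,w4).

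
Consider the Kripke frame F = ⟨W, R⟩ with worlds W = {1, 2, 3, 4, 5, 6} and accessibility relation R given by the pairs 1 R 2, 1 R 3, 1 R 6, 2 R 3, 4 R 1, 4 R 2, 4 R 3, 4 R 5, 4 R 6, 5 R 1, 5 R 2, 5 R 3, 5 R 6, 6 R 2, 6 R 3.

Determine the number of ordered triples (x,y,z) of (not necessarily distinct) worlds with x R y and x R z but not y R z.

Enumerating: (1,2,2), (1,2,6), (1,3,2), (1,3,3), (1,3,6), (1,6,6), (2,3,3), (4,1,1), (4,1,5), (4,2,1), (4,2,2), (4,2,5), … and 23 more.
Total: 35.

35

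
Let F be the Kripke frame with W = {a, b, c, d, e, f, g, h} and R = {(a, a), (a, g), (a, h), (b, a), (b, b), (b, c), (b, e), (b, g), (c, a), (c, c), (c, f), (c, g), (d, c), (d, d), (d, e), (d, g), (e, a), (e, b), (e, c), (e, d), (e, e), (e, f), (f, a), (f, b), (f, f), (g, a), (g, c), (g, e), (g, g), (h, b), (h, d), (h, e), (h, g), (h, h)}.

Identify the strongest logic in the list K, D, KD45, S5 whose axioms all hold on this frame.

Serial (axiom D): yes — every world has a successor (e.g. a R a).
Euclidean (axiom 5): no — a R g and a R h, but not g R h.
Transitive (axiom 4): no — a R g and g R c, but not a R c.
Reflexive (axiom T): yes — every world is R-related to itself.
So F validates K, D; KD45 would additionally require R to be Euclidean and transitive. The strongest is D.

D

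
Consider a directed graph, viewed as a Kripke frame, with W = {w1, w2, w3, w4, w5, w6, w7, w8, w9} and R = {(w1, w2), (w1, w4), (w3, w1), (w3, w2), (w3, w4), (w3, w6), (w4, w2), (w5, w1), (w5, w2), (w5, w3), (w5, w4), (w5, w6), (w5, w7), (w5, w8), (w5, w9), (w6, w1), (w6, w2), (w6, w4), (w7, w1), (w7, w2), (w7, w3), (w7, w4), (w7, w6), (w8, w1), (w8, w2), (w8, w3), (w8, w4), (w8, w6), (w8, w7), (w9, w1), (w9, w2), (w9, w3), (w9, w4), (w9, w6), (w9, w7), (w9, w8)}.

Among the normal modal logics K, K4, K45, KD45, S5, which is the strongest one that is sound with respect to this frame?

Transitive (axiom 4): yes — every two-step R-path is closed by a direct edge.
Euclidean (axiom 5): no — w1 R w2 and w1 R w4, but not w2 R w4.
Serial (axiom D): no — w2 has no R-successor.
Reflexive (axiom T): no — w1 is not related to itself.
So F validates K, K4; K45 would additionally require R to be Euclidean. The strongest is K4.

K4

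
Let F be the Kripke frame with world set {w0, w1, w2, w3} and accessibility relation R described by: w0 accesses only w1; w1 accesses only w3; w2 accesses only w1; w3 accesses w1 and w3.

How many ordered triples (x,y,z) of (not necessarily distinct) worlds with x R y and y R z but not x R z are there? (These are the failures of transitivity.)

Enumerating: (w0,w1,w3), (w1,w3,w1), (w2,w1,w3).

3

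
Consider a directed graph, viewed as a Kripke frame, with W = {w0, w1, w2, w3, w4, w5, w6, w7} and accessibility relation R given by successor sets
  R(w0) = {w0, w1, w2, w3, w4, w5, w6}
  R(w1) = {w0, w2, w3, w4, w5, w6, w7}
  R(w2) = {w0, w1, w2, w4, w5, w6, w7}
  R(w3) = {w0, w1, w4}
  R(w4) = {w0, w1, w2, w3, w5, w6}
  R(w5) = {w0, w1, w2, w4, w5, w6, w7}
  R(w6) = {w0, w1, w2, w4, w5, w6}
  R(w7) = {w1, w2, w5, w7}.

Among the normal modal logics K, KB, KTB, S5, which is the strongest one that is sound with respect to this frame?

Symmetric (axiom B): yes — every pair in R has its reverse in R.
Reflexive (axiom T): no — w1 is not related to itself.
Euclidean (axiom 5): no — w0 R w2 and w0 R w3, but not w2 R w3.
So F validates K, KB; KTB would additionally require R to be reflexive. The strongest is KB.

KB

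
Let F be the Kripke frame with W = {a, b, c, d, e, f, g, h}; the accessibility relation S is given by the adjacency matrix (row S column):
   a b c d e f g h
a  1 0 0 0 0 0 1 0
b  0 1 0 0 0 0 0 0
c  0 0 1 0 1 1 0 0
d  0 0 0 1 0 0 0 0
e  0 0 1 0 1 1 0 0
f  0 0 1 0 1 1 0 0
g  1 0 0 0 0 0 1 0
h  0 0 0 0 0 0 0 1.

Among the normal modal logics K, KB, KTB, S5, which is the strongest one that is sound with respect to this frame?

S5

Symmetric (axiom B): yes — every pair in S has its reverse in S.
Reflexive (axiom T): yes — every world is S-related to itself.
Euclidean (axiom 5): yes — any two successors of a common world are S-related.
So F validates K, KB, KTB, S5. The strongest is S5.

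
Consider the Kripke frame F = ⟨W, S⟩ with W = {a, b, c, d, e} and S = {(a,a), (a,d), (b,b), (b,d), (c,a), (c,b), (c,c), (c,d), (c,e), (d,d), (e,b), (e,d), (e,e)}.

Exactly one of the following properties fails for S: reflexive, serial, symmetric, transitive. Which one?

Reflexive: yes — every world is S-related to itself.
Serial: yes — every world has a successor (e.g. a S a).
Symmetric: no — a S d but not d S a.
Transitive: yes — every two-step S-path is closed by a direct edge.
Only symmetric fails.

symmetric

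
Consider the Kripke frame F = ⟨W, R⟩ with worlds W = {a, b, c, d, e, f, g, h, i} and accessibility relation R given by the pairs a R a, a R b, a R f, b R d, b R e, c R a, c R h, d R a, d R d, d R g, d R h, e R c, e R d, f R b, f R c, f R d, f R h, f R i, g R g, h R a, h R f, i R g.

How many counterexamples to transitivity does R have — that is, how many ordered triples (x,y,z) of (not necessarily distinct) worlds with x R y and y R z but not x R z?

34

Enumerating: (a,b,d), (a,b,e), (a,f,c), (a,f,d), (a,f,h), (a,f,i), (b,d,a), (b,d,g), (b,d,h), (b,e,c), (c,a,b), (c,a,f), … and 22 more.
Total: 34.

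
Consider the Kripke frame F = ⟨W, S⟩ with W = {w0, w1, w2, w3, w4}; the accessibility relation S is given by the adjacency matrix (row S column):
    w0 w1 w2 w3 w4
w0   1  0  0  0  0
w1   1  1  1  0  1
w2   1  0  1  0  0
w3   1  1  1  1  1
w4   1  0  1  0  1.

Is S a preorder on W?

Yes

Reflexive: yes — every world is S-related to itself.
Transitive: yes — every two-step S-path is closed by a direct edge.
So S is a preorder.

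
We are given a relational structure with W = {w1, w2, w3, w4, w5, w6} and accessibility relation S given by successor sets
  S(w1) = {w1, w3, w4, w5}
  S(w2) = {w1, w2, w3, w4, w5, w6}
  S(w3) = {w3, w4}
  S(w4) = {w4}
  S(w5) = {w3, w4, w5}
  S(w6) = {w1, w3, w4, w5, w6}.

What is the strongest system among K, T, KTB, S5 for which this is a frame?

T

Reflexive (axiom T): yes — every world is S-related to itself.
Symmetric (axiom B): no — w1 S w3 but not w3 S w1.
Euclidean (axiom 5): no — w1 S w3 and w1 S w5, but not w3 S w5.
So F validates K, T; KTB would additionally require S to be symmetric. The strongest is T.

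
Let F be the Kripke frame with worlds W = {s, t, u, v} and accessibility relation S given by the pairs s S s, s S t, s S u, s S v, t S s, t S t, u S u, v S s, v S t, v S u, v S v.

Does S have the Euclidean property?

Euclidean: no — s S t and s S u, but not t S u.

No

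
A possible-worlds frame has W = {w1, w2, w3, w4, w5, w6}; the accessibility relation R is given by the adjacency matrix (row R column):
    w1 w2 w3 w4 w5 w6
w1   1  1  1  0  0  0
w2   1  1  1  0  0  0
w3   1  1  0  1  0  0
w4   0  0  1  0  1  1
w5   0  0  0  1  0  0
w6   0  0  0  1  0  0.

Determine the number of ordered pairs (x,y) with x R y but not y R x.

0

R is symmetric; there are no such tuples.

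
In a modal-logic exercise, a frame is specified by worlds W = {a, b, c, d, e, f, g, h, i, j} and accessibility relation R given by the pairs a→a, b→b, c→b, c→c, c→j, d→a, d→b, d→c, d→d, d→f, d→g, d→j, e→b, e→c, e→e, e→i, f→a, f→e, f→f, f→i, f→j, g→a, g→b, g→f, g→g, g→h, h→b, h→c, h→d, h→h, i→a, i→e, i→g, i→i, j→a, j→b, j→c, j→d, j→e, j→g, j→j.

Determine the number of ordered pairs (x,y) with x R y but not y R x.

Enumerating: (c,b), (d,a), (d,b), (d,c), (d,f), (d,g), (e,b), (e,c), (f,a), (f,e), (f,i), (f,j), … and 13 more.
Total: 25.

25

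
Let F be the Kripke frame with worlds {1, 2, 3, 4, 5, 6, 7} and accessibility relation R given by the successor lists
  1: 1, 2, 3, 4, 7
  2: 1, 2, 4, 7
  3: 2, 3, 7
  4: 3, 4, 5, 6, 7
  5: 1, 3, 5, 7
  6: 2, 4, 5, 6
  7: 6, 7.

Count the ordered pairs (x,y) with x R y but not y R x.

16

Enumerating: (1,3), (1,4), (1,7), (2,4), (2,7), (3,2), (3,7), (4,3), (4,5), (4,7), (5,1), (5,3), (5,7), (6,2), (6,5), (7,6).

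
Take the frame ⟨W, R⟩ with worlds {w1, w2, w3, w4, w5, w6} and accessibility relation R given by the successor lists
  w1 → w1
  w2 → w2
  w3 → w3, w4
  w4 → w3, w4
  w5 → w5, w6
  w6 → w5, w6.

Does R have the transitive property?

Yes

Transitive: yes — every two-step R-path is closed by a direct edge.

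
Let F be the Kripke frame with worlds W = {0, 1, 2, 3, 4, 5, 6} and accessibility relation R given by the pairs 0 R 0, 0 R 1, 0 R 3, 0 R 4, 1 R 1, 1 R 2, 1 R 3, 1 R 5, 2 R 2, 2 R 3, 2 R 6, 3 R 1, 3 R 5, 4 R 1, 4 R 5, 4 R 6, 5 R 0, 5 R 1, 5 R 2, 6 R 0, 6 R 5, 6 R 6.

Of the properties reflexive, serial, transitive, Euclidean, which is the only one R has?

Reflexive: no — 3 is not related to itself.
Serial: yes — every world has a successor (e.g. 0 R 0).
Transitive: no — 0 R 1 and 1 R 2, but not 0 R 2.
Euclidean: no — 0 R 1 and 0 R 4, but not 1 R 4.
Only serial holds.

serial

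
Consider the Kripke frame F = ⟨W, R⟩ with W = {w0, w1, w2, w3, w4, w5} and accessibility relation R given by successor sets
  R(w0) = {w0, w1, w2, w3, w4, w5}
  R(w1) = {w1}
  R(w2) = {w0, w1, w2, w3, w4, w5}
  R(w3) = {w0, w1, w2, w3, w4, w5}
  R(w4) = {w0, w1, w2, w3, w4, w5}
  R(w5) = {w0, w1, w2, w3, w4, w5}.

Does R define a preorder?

Yes

Reflexive: yes — every world is R-related to itself.
Transitive: yes — every two-step R-path is closed by a direct edge.
So R is a preorder.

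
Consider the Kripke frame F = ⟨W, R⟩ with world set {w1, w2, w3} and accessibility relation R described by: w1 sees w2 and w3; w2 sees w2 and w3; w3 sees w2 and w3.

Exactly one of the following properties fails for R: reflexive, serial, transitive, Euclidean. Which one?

Reflexive: no — w1 is not related to itself.
Serial: yes — every world has a successor (e.g. w1 R w2).
Transitive: yes — every two-step R-path is closed by a direct edge.
Euclidean: yes — any two successors of a common world are R-related.
Only reflexive fails.

reflexive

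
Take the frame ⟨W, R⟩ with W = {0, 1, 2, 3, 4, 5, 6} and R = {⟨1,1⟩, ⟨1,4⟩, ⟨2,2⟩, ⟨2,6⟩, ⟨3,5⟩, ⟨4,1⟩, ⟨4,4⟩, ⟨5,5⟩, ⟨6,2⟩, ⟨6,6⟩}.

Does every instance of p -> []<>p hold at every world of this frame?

No

By correspondence theory, B is valid on a frame iff R is symmetric.
Symmetric: no — 3 R 5 but not 5 R 3.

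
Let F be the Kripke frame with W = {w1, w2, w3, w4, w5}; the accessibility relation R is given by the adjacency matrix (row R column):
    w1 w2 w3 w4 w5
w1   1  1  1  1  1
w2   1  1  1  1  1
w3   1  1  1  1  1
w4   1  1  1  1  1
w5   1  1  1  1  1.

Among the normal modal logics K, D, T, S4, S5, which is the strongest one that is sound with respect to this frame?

S5

Serial (axiom D): yes — every world has a successor (e.g. w1 R w1).
Reflexive (axiom T): yes — every world is R-related to itself.
Transitive (axiom 4): yes — every two-step R-path is closed by a direct edge.
Euclidean (axiom 5): yes — any two successors of a common world are R-related.
So F validates K, D, T, S4, S5. The strongest is S5.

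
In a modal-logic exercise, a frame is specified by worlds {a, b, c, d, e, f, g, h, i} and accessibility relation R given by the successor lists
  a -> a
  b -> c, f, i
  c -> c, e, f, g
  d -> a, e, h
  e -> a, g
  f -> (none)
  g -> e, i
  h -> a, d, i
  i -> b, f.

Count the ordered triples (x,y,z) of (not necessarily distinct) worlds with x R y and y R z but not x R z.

20

Enumerating: (b,c,e), (b,c,g), (b,i,b), (c,e,a), (c,g,i), (d,e,g), (d,h,d), (d,h,i), (e,g,e), (e,g,i), (g,e,a), (g,e,g), … and 8 more.
Total: 20.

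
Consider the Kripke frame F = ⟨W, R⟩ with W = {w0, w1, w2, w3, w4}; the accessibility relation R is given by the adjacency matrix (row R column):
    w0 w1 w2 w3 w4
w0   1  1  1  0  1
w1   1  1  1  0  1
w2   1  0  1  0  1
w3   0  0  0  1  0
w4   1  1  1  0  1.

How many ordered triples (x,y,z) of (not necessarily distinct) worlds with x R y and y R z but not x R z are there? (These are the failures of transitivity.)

Enumerating: (w2,w0,w1), (w2,w4,w1).

2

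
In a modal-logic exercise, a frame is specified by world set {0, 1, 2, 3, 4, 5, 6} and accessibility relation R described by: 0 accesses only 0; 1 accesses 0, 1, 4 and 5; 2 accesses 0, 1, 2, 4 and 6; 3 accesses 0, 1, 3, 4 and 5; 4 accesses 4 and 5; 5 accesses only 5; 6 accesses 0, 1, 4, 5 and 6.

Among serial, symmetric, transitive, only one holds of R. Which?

Serial: yes — every world has a successor (e.g. 0 R 0).
Symmetric: no — 1 R 0 but not 0 R 1.
Transitive: no — 2 R 1 and 1 R 5, but not 2 R 5.
Only serial holds.

serial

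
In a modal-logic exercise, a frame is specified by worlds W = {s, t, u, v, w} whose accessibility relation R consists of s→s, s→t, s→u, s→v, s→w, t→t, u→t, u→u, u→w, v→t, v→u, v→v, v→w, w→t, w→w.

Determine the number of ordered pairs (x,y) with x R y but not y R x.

Enumerating: (s,t), (s,u), (s,v), (s,w), (u,t), (u,w), (v,t), (v,u), (v,w), (w,t).

10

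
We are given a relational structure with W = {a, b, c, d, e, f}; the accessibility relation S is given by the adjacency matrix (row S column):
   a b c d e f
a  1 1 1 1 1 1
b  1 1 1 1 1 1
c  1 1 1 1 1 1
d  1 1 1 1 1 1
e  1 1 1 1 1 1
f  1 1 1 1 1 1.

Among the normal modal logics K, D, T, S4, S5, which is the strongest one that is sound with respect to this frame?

Serial (axiom D): yes — every world has a successor (e.g. a S a).
Reflexive (axiom T): yes — every world is S-related to itself.
Transitive (axiom 4): yes — every two-step S-path is closed by a direct edge.
Euclidean (axiom 5): yes — any two successors of a common world are S-related.
So F validates K, D, T, S4, S5. The strongest is S5.

S5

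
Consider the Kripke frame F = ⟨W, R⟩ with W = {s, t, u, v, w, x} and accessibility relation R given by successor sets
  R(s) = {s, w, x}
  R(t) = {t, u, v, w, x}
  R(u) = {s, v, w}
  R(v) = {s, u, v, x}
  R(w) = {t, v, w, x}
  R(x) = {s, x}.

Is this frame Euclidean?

Euclidean: no — s R x and s R w, but not x R w.

No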